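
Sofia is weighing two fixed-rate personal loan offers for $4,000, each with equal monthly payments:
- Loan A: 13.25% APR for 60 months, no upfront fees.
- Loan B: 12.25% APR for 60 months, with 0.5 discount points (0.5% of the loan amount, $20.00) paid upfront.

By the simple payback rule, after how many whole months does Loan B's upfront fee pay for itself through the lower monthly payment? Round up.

Loan A: monthly rate = 13.25%/12 = 0.0110417; payment = 4,000 × 0.0110417 / (1 − (1+0.0110417)^−60) = $91.53.
Loan B: monthly rate = 12.25%/12 = 0.0102083; payment = 4,000 × 0.0102083 / (1 − (1+0.0102083)^−60) = $89.48.
Monthly savings = $91.53 − $89.48 = $2.05.
Break-even = $20.00 / $2.05 = 9.76 → 10 months.

10 months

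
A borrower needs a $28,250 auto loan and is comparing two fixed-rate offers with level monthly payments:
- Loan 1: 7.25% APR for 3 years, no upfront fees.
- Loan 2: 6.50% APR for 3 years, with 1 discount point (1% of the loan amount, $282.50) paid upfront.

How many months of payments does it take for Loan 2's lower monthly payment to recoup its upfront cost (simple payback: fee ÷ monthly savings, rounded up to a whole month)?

Loan 1: monthly rate = 7.25%/12 = 0.0060417; payment = 28,250 × 0.0060417 / (1 − (1+0.0060417)^−36) = $875.51.
Loan 2: at 6.50% the monthly rate is 0.0054167, so the payment is 28,250 × 0.0054167 / (1 − 1.0054167^−36) = $865.83.
Monthly savings = $875.51 − $865.83 = $9.68.
Break-even = $282.50 / $9.68 = 29.18 → 30 months.

30 months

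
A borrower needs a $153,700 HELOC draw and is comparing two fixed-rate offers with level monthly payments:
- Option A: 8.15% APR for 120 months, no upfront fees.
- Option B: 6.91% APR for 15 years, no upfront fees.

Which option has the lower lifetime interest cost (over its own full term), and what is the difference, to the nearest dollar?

Option A: at 8.15% the monthly rate is 0.0067917, so the payment is 153,700 × 0.0067917 / (1 − 1.0067917^−120) = $1,877.01.
Total interest on Option A = 120 × $1,877.01 − $153,700 = $71,541.20.
Option B: monthly rate = 6.91%/12 = 0.0057583; payment = 153,700 × 0.0057583 / (1 − (1+0.0057583)^−180) = $1,373.78.
Total interest on Option B = 180 × $1,373.78 − $153,700 = $93,580.40.
Option A is lower by $22,039.20.

Option A by $22,039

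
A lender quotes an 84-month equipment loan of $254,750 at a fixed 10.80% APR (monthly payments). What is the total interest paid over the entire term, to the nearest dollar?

$109,407

At 10.80% the monthly rate is 0.0090000, so the payment is 254,750 × 0.0090000 / (1 − 1.0090000^−84) = $4,335.20.
Total paid = 84 × $4,335.20 = $364,156.80; interest = $364,156.80 − $254,750 = $109,406.80.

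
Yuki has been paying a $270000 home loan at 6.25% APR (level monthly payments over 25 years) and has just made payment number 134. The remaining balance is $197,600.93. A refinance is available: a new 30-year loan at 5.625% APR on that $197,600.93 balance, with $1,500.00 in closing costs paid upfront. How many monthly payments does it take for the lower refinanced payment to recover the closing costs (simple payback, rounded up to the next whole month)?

3 months

Current payment = 270,000 × 6.25%/12 / (1 − (1+0.0052083)^−300) = $1,781.11.
Refinanced payment = 197,600.93 × 0.0046875 / (1 − (1+0.0046875)^−360) = $1,137.50.
Monthly savings = $1,781.11 − $1,137.50 = $643.61.
Break-even = $1,500.00 / $643.61 = 2.33 → 3 months.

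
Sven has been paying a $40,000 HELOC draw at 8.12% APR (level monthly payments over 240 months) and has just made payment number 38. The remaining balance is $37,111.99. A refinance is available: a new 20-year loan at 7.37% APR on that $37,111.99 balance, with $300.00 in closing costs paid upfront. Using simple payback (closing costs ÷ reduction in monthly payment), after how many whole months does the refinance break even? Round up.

8 months

Current payment = 40,000 × 8.12%/12 / (1 − (1+0.0067667)^−240) = $337.57.
Refinanced payment = 37,111.99 × 0.0061417 / (1 − (1+0.0061417)^−240) = $296.03.
Monthly savings = $337.57 − $296.03 = $41.54.
Break-even = $300.00 / $41.54 = 7.22 → 8 months.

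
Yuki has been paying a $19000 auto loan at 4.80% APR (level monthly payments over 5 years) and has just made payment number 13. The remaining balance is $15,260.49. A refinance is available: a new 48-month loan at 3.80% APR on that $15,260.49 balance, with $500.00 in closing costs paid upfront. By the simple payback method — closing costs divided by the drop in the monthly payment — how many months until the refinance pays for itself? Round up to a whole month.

Current payment = 19,000 × 4.8%/12 / (1 − (1+0.0040000)^−60) = $356.82.
Refinanced payment = 15,260.49 × 0.0031667 / (1 − (1+0.0031667)^−48) = $343.20.
Monthly savings = $356.82 − $343.20 = $13.62.
Break-even = $500.00 / $13.62 = 36.71 → 37 months.

37 months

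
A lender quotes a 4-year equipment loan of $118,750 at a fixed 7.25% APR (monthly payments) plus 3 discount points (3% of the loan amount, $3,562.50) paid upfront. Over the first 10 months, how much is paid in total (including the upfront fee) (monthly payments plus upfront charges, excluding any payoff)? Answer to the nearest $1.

$32,137

At 7.25% the monthly rate is 0.0060417, so the payment is 118,750 × 0.0060417 / (1 − 1.0060417^−48) = $2,857.41.
Total outlay = 10 × $2,857.41 + $3,562.50 = $32,136.60.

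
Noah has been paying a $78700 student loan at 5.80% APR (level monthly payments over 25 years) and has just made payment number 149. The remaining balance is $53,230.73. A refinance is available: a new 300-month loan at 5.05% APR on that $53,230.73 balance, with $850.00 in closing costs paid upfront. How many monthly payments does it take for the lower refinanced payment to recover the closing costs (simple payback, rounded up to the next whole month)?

Current payment = 78,700 × 5.8%/12 / (1 − (1+0.0048333)^−300) = $497.49.
Refinanced payment = 53,230.73 × 0.0042083 / (1 − (1+0.0042083)^−300) = $312.73.
Monthly savings = $497.49 − $312.73 = $184.76.
Break-even = $850.00 / $184.76 = 4.60 → 5 months.

5 months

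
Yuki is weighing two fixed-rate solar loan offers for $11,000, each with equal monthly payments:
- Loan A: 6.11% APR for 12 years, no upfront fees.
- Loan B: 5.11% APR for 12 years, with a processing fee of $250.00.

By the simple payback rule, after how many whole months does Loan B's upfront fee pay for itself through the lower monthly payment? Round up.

45 months

Loan A: monthly rate = 6.11%/12 = 0.0050917; payment = 11,000 × 0.0050917 / (1 − (1+0.0050917)^−144) = $107.97.
Loan B: at 5.11% the monthly rate is 0.0042583, so the payment is 11,000 × 0.0042583 / (1 − 1.0042583^−144) = $102.35.
Monthly savings = $107.97 − $102.35 = $5.62.
Break-even = $250.00 / $5.62 = 44.48 → 45 months.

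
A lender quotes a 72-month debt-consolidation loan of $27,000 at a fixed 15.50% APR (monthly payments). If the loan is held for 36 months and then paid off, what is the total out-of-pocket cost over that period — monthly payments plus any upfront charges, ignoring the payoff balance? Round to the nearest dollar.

Monthly rate = 15.5%/12 = 0.0129167; payment = 27,000 × 0.0129167 / (1 − (1+0.0129167)^−72) = $578.27.
Total outlay = 36 × $578.27 = $20,817.72.

$20,818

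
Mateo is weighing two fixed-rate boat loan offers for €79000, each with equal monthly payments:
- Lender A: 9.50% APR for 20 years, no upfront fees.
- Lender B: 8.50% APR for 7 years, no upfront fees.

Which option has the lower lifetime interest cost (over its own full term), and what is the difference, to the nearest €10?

Lender A: at 9.50% the monthly rate is 0.0079167, so the payment is 79,000 × 0.0079167 / (1 − 1.0079167^−240) = €736.38.
Total interest on Lender A = 240 × €736.38 − €79,000 = €97,731.20.
Lender B: at 8.50% the monthly rate is 0.0070833, so the payment is 79,000 × 0.0070833 / (1 − 1.0070833^−84) = €1,251.08.
Total interest on Lender B = 84 × €1,251.08 − €79,000 = €26,090.72.
Lender B is lower by €71,640.48.

Lender B by €71,640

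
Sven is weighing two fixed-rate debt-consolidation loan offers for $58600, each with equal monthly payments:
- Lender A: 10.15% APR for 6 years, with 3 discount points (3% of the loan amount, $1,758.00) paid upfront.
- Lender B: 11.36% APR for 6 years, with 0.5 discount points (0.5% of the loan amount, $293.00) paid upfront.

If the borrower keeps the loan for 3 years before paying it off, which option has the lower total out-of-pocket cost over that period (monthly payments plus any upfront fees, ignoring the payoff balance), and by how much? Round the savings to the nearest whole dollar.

Lender A: at 10.15% the monthly rate is 0.0084583, so the payment is 58,600 × 0.0084583 / (1 − 1.0084583^−72) = $1,090.05.
Lender B: at 11.36% the monthly rate is 0.0094667, so the payment is 58,600 × 0.0094667 / (1 − 1.0094667^−72) = $1,126.23.
Over 36 months: Lender A costs 36 × $1,090.05 + $1,758.00 = $40,999.80; Lender B costs 36 × $1,126.23 + $293.00 = $40,837.28.
Lender B is cheaper by $40,999.80 − $40,837.28 = $162.52.

Lender B by $163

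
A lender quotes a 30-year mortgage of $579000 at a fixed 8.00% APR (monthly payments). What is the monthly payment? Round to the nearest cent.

$4,248.50

Monthly rate = 8%/12 = 0.0066667; payment = 579,000 × 0.0066667 / (1 − (1+0.0066667)^−360) = $4,248.50.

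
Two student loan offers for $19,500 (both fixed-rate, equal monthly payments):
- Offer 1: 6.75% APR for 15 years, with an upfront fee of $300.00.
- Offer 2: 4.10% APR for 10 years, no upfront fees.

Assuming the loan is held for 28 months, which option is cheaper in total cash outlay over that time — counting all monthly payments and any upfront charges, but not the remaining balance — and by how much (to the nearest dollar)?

Offer 1: at 6.75% the monthly rate is 0.0056250, so the payment is 19,500 × 0.0056250 / (1 − 1.0056250^−180) = $172.56.
Offer 2: at 4.10% the monthly rate is 0.0034167, so the payment is 19,500 × 0.0034167 / (1 − 1.0034167^−120) = $198.36.
Over 28 months: Offer 1 costs 28 × $172.56 + $300.00 = $5,131.68; Offer 2 costs 28 × $198.36 = $5,554.08.
Offer 1 is cheaper by $5,554.08 − $5,131.68 = $422.40.

Offer 1 by $422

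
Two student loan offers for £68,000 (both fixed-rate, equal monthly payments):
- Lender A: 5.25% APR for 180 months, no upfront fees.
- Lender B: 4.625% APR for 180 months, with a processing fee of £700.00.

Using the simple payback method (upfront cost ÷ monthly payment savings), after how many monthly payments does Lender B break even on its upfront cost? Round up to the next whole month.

Lender A: monthly rate = 5.25%/12 = 0.0043750; payment = 68,000 × 0.0043750 / (1 − (1+0.0043750)^−180) = £546.64.
Lender B: at 4.625% the monthly rate is 0.0038542, so the payment is 68,000 × 0.0038542 / (1 − 1.0038542^−180) = £524.55.
Monthly savings = £546.64 − £524.55 = £22.09.
Break-even = £700.00 / £22.09 = 31.69 → 32 months.

32 months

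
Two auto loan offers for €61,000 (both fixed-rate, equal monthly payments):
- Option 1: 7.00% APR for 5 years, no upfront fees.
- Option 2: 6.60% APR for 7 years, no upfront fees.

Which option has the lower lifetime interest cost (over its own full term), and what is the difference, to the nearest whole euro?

Option 1: at 7.00% the monthly rate is 0.0058333, so the payment is 61,000 × 0.0058333 / (1 − 1.0058333^−60) = €1,207.87.
Total interest on Option 1 = 60 × €1,207.87 − €61,000 = €11,472.20.
Option 2: at 6.60% the monthly rate is 0.0055000, so the payment is 61,000 × 0.0055000 / (1 − 1.0055000^−84) = €908.77.
Total interest on Option 2 = 84 × €908.77 − €61,000 = €15,336.68.
Option 1 is lower by €3,864.48.

Option 1 by €3,864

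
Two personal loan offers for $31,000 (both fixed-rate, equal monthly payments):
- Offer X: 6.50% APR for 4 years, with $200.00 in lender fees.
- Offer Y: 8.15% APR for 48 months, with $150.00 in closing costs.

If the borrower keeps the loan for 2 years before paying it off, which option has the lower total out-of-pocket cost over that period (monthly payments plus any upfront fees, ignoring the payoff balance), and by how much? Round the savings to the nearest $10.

Offer X by $520

Offer X: at 6.50% the monthly rate is 0.0054167, so the payment is 31,000 × 0.0054167 / (1 − 1.0054167^−48) = $735.16.
Offer Y: at 8.15% the monthly rate is 0.0067917, so the payment is 31,000 × 0.0067917 / (1 − 1.0067917^−48) = $758.99.
Over 24 months: Offer X costs 24 × $735.16 + $200.00 = $17,843.84; Offer Y costs 24 × $758.99 + $150.00 = $18,365.76.
Offer X is cheaper by $18,365.76 − $17,843.84 = $521.92.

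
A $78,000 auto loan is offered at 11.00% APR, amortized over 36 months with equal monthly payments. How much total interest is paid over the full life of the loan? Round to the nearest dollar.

At 11.00% the monthly rate is 0.0091667, so the payment is 78,000 × 0.0091667 / (1 − 1.0091667^−36) = $2,553.62.
Total paid = 36 × $2,553.62 = $91,930.32; interest = $91,930.32 − $78,000 = $13,930.32.

$13,930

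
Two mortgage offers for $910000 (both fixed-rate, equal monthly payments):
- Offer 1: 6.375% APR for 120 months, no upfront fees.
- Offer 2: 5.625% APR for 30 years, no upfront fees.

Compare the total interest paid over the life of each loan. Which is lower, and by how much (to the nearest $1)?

Offer 1: monthly rate = 6.375%/12 = 0.0053125; payment = 910,000 × 0.0053125 / (1 − (1+0.0053125)^−120) = $10,275.08.
Total interest on Offer 1 = 120 × $10,275.08 − $910,000 = $323,009.60.
Offer 2: at 5.625% the monthly rate is 0.0046875, so the payment is 910,000 × 0.0046875 / (1 − 1.0046875^−360) = $5,238.47.
Total interest on Offer 2 = 360 × $5,238.47 − $910,000 = $975,849.20.
Offer 1 is lower by $652,839.60.

Offer 1 by $652,840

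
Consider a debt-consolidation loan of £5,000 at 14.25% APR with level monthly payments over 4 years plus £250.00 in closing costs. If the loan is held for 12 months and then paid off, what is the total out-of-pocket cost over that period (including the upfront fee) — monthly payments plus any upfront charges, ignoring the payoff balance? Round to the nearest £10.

£1,900

At 14.25% the monthly rate is 0.0118750, so the payment is 5,000 × 0.0118750 / (1 − 1.0118750^−48) = £137.26.
Total outlay = 12 × £137.26 + £250.00 = £1,897.12.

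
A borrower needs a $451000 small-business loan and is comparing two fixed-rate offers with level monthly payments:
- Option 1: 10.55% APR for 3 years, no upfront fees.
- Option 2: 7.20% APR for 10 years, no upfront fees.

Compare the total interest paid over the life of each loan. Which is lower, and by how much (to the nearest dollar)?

Option 1: monthly rate = 10.55%/12 = 0.0087917; payment = 451,000 × 0.0087917 / (1 − (1+0.0087917)^−36) = $14,669.24.
Total interest on Option 1 = 36 × $14,669.24 − $451,000 = $77,092.64.
Option 2: monthly rate = 7.2%/12 = 0.0060000; payment = 451,000 × 0.0060000 / (1 − (1+0.0060000)^−120) = $5,283.10.
Total interest on Option 2 = 120 × $5,283.10 − $451,000 = $182,972.00.
Option 1 is lower by $105,879.36.

Option 1 by $105,879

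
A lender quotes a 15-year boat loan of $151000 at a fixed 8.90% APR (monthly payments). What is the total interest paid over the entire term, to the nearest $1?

$123,063

Monthly rate = 8.9%/12 = 0.0074167; payment = 151,000 × 0.0074167 / (1 − (1+0.0074167)^−180) = $1,522.57.
Total paid = 180 × $1,522.57 = $274,062.60; interest = $274,062.60 − $151,000 = $123,062.60.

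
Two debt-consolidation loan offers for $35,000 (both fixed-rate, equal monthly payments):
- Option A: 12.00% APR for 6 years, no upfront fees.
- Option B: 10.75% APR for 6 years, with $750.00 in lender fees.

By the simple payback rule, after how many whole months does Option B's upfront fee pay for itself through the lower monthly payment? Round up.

34 months

Option A: monthly rate = 12%/12 = 0.0100000; payment = 35,000 × 0.0100000 / (1 − (1+0.0100000)^−72) = $684.26.
Option B: at 10.75% the monthly rate is 0.0089583, so the payment is 35,000 × 0.0089583 / (1 − 1.0089583^−72) = $661.72.
Monthly savings = $684.26 − $661.72 = $22.54.
Break-even = $750.00 / $22.54 = 33.27 → 34 months.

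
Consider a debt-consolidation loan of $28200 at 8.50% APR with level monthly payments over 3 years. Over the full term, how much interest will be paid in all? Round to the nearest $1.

Monthly rate = 8.5%/12 = 0.0070833; payment = 28,200 × 0.0070833 / (1 − (1+0.0070833)^−36) = $890.20.
Total paid = 36 × $890.20 = $32,047.20; interest = $32,047.20 − $28,200 = $3,847.20.

$3,847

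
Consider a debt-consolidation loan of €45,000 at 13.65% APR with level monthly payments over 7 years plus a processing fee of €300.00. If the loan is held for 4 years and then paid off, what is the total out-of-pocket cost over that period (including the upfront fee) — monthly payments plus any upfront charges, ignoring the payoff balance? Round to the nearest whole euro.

€40,362

At 13.65% the monthly rate is 0.0113750, so the payment is 45,000 × 0.0113750 / (1 − 1.0113750^−84) = €834.62.
Total outlay = 48 × €834.62 + €300.00 = €40,361.76.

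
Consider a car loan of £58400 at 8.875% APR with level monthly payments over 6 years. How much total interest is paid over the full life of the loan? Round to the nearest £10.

£17,130

Monthly rate = 8.875%/12 = 0.0073958; payment = 58,400 × 0.0073958 / (1 − (1+0.0073958)^−72) = £1,049.07.
Total paid = 72 × £1,049.07 = £75,533.04; interest = £75,533.04 − £58,400 = £17,133.04.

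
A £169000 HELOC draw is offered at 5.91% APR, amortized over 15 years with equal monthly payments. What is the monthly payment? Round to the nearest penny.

£1,417.91

Monthly rate = 5.91%/12 = 0.0049250; payment = 169,000 × 0.0049250 / (1 − (1+0.0049250)^−180) = £1,417.91.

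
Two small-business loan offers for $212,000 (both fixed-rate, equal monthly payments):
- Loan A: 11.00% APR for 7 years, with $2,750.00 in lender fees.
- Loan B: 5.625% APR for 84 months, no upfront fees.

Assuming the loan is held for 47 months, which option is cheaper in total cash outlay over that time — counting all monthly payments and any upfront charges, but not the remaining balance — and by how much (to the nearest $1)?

Loan A: at 11.00% the monthly rate is 0.0091667, so the payment is 212,000 × 0.0091667 / (1 − 1.0091667^−84) = $3,629.96.
Loan B: monthly rate = 5.625%/12 = 0.0046875; payment = 212,000 × 0.0046875 / (1 − (1+0.0046875)^−84) = $3,059.04.
Over 47 months: Loan A costs 47 × $3,629.96 + $2,750.00 = $173,358.12; Loan B costs 47 × $3,059.04 = $143,774.88.
Loan B is cheaper by $173,358.12 − $143,774.88 = $29,583.24.

Loan B by $29,583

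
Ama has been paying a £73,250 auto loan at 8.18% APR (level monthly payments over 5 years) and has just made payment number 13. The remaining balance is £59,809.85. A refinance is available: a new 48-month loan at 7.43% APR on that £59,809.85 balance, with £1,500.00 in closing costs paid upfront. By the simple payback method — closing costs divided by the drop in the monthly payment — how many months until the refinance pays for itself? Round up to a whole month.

32 months

Current payment = 73,250 × 8.18%/12 / (1 − (1+0.0068167)^−60) = £1,491.56.
Refinanced payment = 59,809.85 × 0.0061917 / (1 − (1+0.0061917)^−48) = £1,444.18.
Monthly savings = £1,491.56 − £1,444.18 = £47.38.
Break-even = £1,500.00 / £47.38 = 31.66 → 32 months.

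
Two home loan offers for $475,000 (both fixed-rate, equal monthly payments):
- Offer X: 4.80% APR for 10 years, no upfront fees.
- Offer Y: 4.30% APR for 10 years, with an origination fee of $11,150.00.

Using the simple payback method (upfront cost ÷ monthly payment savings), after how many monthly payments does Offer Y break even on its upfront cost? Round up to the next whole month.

Offer X: monthly rate = 4.8%/12 = 0.0040000; payment = 475,000 × 0.0040000 / (1 − (1+0.0040000)^−120) = $4,991.80.
Offer Y: at 4.30% the monthly rate is 0.0035833, so the payment is 475,000 × 0.0035833 / (1 − 1.0035833^−120) = $4,877.16.
Monthly savings = $4,991.80 − $4,877.16 = $114.64.
Break-even = $11,150.00 / $114.64 = 97.26 → 98 months.

98 months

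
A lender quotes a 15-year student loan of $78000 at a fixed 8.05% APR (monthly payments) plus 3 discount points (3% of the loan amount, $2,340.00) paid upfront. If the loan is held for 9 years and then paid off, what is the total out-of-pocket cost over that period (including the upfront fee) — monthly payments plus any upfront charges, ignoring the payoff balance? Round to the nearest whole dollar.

$83,087

Monthly rate = 8.05%/12 = 0.0067083; payment = 78,000 × 0.0067083 / (1 − (1+0.0067083)^−180) = $747.66.
Total outlay = 108 × $747.66 + $2,340.00 = $83,087.28.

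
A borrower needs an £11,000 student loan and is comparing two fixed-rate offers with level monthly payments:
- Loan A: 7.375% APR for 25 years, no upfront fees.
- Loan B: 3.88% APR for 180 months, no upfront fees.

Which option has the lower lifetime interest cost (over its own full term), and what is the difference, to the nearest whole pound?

Loan B by £9,592

Loan A: at 7.375% the monthly rate is 0.0061458, so the payment is 11,000 × 0.0061458 / (1 − 1.0061458^−300) = £80.40.
Total interest on Loan A = 300 × £80.40 − £11,000 = £13,120.00.
Loan B: monthly rate = 3.88%/12 = 0.0032333; payment = 11,000 × 0.0032333 / (1 − (1+0.0032333)^−180) = £80.71.
Total interest on Loan B = 180 × £80.71 − £11,000 = £3,527.80.
Loan B is lower by £9,592.20.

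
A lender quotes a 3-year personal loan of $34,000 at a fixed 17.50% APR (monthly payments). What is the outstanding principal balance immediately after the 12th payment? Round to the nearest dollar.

With monthly rate i = 17.5%/12 = 0.0145833, the balance after k of n payments is P · [(1+i)^n − (1+i)^k] / [(1+i)^n − 1].
(1+0.0145833)^36 = 1.68406193 and (1+0.0145833)^12 = 1.18974171, so the balance is 34,000 × (1.68406193 − 1.18974171) / (1.68406193 − 1) = $24,569.25.

$24,569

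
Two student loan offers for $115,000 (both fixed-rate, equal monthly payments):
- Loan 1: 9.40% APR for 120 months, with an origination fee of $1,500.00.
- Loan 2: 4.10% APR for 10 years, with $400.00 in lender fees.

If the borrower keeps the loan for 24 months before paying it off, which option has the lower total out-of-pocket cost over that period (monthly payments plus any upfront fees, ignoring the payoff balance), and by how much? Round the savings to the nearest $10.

Loan 1: monthly rate = 9.4%/12 = 0.0078333; payment = 115,000 × 0.0078333 / (1 − (1+0.0078333)^−120) = $1,481.78.
Loan 2: monthly rate = 4.1%/12 = 0.0034167; payment = 115,000 × 0.0034167 / (1 − (1+0.0034167)^−120) = $1,169.79.
Over 24 months: Loan 1 costs 24 × $1,481.78 + $1,500.00 = $37,062.72; Loan 2 costs 24 × $1,169.79 + $400.00 = $28,474.96.
Loan 2 is cheaper by $37,062.72 − $28,474.96 = $8,587.76.

Loan 2 by $8,590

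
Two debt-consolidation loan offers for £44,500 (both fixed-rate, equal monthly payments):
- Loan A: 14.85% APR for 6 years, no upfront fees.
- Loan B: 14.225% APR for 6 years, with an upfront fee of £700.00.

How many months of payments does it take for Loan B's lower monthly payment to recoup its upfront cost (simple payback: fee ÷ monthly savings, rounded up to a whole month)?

47 months

Loan A: at 14.85% the monthly rate is 0.0123750, so the payment is 44,500 × 0.0123750 / (1 − 1.0123750^−72) = £937.33.
Loan B: monthly rate = 14.225%/12 = 0.0118542; payment = 44,500 × 0.0118542 / (1 − (1+0.0118542)^−72) = £922.33.
Monthly savings = £937.33 − £922.33 = £15.00.
Break-even = £700.00 / £15.00 = 46.67 → 47 months.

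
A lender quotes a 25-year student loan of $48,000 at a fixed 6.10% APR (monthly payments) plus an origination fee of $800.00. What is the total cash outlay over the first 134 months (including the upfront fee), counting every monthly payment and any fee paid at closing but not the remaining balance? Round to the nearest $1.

$42,636

At 6.10% the monthly rate is 0.0050833, so the payment is 48,000 × 0.0050833 / (1 − 1.0050833^−300) = $312.21.
Total outlay = 134 × $312.21 + $800.00 = $42,636.14.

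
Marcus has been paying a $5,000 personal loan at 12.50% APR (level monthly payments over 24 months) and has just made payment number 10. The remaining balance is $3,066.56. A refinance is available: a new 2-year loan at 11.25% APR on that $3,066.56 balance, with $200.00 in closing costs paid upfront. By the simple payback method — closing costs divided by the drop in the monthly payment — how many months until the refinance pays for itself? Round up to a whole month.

3 months

Current payment = 5,000 × 12.5%/12 / (1 − (1+0.0104167)^−24) = $236.54.
Refinanced payment = 3,066.56 × 0.0093750 / (1 − (1+0.0093750)^−24) = $143.28.
Monthly savings = $236.54 − $143.28 = $93.26.
Break-even = $200.00 / $93.26 = 2.14 → 3 months.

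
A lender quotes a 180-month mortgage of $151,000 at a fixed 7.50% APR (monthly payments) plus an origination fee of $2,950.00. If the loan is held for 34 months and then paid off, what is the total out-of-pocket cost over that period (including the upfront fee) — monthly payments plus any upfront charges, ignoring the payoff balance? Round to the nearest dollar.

$50,543

Monthly rate = 7.5%/12 = 0.0062500; payment = 151,000 × 0.0062500 / (1 − (1+0.0062500)^−180) = $1,399.79.
Total outlay = 34 × $1,399.79 + $2,950.00 = $50,542.86.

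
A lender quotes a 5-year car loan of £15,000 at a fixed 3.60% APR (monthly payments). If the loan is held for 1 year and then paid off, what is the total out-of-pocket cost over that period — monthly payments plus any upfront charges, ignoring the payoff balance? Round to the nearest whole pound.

Monthly rate = 3.6%/12 = 0.0030000; payment = 15,000 × 0.0030000 / (1 − (1+0.0030000)^−60) = £273.55.
Total outlay = 12 × £273.55 = £3,282.60.

£3,283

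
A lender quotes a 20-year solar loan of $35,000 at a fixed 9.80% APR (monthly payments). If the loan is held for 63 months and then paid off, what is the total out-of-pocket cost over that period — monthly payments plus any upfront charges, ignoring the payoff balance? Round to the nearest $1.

$20,987

Monthly rate = 9.8%/12 = 0.0081667; payment = 35,000 × 0.0081667 / (1 − (1+0.0081667)^−240) = $333.13.
Total outlay = 63 × $333.13 = $20,987.19.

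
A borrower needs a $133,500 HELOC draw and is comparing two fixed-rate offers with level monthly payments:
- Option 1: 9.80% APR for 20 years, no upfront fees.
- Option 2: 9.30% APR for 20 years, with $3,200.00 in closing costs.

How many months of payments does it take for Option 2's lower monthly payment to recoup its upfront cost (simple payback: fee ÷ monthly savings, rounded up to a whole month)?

Option 1: monthly rate = 9.8%/12 = 0.0081667; payment = 133,500 × 0.0081667 / (1 − (1+0.0081667)^−240) = $1,270.66.
Option 2: monthly rate = 9.3%/12 = 0.0077500; payment = 133,500 × 0.0077500 / (1 − (1+0.0077500)^−240) = $1,227.01.
Monthly savings = $1,270.66 − $1,227.01 = $43.65.
Break-even = $3,200.00 / $43.65 = 73.31 → 74 months.

74 months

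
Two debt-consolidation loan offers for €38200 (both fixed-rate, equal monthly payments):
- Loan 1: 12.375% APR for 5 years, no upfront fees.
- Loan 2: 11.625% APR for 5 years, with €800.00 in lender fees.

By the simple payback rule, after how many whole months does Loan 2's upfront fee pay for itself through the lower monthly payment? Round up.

Loan 1: monthly rate = 12.375%/12 = 0.0103125; payment = 38,200 × 0.0103125 / (1 − (1+0.0103125)^−60) = €856.99.
Loan 2: at 11.625% the monthly rate is 0.0096875, so the payment is 38,200 × 0.0096875 / (1 − 1.0096875^−60) = €842.52.
Monthly savings = €856.99 − €842.52 = €14.47.
Break-even = €800.00 / €14.47 = 55.29 → 56 months.

56 months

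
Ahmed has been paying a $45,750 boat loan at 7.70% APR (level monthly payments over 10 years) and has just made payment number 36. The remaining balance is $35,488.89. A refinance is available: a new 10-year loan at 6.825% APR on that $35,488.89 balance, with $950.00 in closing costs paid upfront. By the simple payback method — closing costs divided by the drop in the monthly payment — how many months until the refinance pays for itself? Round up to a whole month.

Current payment = 45,750 × 7.7%/12 / (1 − (1+0.0064167)^−120) = $547.85.
Refinanced payment = 35,488.89 × 0.0056875 / (1 − (1+0.0056875)^−120) = $408.86.
Monthly savings = $547.85 − $408.86 = $138.99.
Break-even = $950.00 / $138.99 = 6.84 → 7 months.

7 months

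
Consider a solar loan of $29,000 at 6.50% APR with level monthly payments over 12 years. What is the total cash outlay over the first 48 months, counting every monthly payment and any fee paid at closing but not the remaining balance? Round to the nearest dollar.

$13,947

Monthly rate = 6.5%/12 = 0.0054167; payment = 29,000 × 0.0054167 / (1 − (1+0.0054167)^−144) = $290.56.
Total outlay = 48 × $290.56 = $13,946.88.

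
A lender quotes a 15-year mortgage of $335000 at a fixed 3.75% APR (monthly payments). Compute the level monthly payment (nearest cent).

$2,436.20

Monthly rate = 3.75%/12 = 0.0031250; payment = 335,000 × 0.0031250 / (1 − (1+0.0031250)^−180) = $2,436.20.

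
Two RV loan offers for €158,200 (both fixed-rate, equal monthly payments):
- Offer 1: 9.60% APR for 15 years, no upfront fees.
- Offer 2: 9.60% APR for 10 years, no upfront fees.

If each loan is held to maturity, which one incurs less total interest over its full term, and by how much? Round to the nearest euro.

Offer 2 by €52,385

Offer 1: at 9.60% the monthly rate is 0.0080000, so the payment is 158,200 × 0.0080000 / (1 − 1.0080000^−180) = €1,661.52.
Total interest on Offer 1 = 180 × €1,661.52 − €158,200 = €140,873.60.
Offer 2: monthly rate = 9.6%/12 = 0.0080000; payment = 158,200 × 0.0080000 / (1 − (1+0.0080000)^−120) = €2,055.74.
Total interest on Offer 2 = 120 × €2,055.74 − €158,200 = €88,488.80.
Offer 2 is lower by €52,384.80.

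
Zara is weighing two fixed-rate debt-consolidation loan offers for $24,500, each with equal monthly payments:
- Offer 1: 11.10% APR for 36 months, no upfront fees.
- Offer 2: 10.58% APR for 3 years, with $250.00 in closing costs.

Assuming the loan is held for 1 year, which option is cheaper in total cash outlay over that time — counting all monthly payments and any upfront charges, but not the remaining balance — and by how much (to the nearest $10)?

Offer 1 by $180

Offer 1: monthly rate = 11.1%/12 = 0.0092500; payment = 24,500 × 0.0092500 / (1 − (1+0.0092500)^−36) = $803.26.
Offer 2: at 10.58% the monthly rate is 0.0088167, so the payment is 24,500 × 0.0088167 / (1 − 1.0088167^−36) = $797.23.
Over 12 months: Offer 1 costs 12 × $803.26 = $9,639.12; Offer 2 costs 12 × $797.23 + $250.00 = $9,816.76.
Offer 1 is cheaper by $9,816.76 − $9,639.12 = $177.64.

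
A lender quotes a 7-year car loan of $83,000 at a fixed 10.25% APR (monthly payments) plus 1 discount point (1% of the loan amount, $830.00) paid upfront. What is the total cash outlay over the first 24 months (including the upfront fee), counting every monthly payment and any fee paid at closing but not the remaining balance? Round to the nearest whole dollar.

Monthly rate = 10.25%/12 = 0.0085417; payment = 83,000 × 0.0085417 / (1 − (1+0.0085417)^−84) = $1,388.64.
Total outlay = 24 × $1,388.64 + $830.00 = $34,157.36.

$34,157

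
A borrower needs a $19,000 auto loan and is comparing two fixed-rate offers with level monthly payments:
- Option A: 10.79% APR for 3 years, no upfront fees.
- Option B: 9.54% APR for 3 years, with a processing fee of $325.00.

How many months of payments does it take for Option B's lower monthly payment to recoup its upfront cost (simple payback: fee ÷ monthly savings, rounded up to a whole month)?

Option A: at 10.79% the monthly rate is 0.0089917, so the payment is 19,000 × 0.0089917 / (1 − 1.0089917^−36) = $620.15.
Option B: monthly rate = 9.54%/12 = 0.0079500; payment = 19,000 × 0.0079500 / (1 − (1+0.0079500)^−36) = $608.98.
Monthly savings = $620.15 − $608.98 = $11.17.
Break-even = $325.00 / $11.17 = 29.10 → 30 months.

30 months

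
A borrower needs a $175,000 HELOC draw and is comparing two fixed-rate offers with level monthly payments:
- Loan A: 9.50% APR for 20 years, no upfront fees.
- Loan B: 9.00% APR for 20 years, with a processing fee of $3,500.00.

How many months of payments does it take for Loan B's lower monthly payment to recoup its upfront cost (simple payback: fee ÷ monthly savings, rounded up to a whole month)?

62 months

Loan A: at 9.50% the monthly rate is 0.0079167, so the payment is 175,000 × 0.0079167 / (1 − 1.0079167^−240) = $1,631.23.
Loan B: at 9.00% the monthly rate is 0.0075000, so the payment is 175,000 × 0.0075000 / (1 − 1.0075000^−240) = $1,574.52.
Monthly savings = $1,631.23 − $1,574.52 = $56.71.
Break-even = $3,500.00 / $56.71 = 61.72 → 62 months.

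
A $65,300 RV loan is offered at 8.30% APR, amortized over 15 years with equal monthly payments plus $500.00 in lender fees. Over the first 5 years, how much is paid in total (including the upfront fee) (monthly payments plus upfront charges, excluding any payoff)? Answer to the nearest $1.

Monthly rate = 8.3%/12 = 0.0069167; payment = 65,300 × 0.0069167 / (1 − (1+0.0069167)^−180) = $635.40.
Total outlay = 60 × $635.40 + $500.00 = $38,624.00.

$38,624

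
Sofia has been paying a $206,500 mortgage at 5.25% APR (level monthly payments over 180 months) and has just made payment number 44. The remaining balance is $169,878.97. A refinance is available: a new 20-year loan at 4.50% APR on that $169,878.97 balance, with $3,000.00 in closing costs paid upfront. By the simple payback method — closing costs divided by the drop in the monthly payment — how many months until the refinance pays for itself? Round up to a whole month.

Current payment = 206,500 × 5.25%/12 / (1 − (1+0.0043750)^−180) = $1,660.01.
Refinanced payment = 169,878.97 × 0.0037500 / (1 − (1+0.0037500)^−240) = $1,074.74.
Monthly savings = $1,660.01 − $1,074.74 = $585.27.
Break-even = $3,000.00 / $585.27 = 5.13 → 6 months.

6 months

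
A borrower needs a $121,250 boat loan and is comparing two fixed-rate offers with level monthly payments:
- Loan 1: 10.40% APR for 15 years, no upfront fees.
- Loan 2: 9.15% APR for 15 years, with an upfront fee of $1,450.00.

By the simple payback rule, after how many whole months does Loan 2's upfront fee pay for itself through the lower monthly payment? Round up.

16 months

Loan 1: at 10.40% the monthly rate is 0.0086667, so the payment is 121,250 × 0.0086667 / (1 − 1.0086667^−180) = $1,332.79.
Loan 2: at 9.15% the monthly rate is 0.0076250, so the payment is 121,250 × 0.0076250 / (1 − 1.0076250^−180) = $1,240.64.
Monthly savings = $1,332.79 − $1,240.64 = $92.15.
Break-even = $1,450.00 / $92.15 = 15.74 → 16 months.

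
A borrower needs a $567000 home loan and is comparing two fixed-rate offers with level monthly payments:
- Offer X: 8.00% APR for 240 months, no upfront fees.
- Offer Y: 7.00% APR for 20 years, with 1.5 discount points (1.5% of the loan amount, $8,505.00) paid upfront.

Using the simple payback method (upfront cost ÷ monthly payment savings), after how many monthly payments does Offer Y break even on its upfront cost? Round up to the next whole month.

25 months

Offer X: at 8.00% the monthly rate is 0.0066667, so the payment is 567,000 × 0.0066667 / (1 − 1.0066667^−240) = $4,742.62.
Offer Y: at 7.00% the monthly rate is 0.0058333, so the payment is 567,000 × 0.0058333 / (1 − 1.0058333^−240) = $4,395.94.
Monthly savings = $4,742.62 − $4,395.94 = $346.68.
Break-even = $8,505.00 / $346.68 = 24.53 → 25 months.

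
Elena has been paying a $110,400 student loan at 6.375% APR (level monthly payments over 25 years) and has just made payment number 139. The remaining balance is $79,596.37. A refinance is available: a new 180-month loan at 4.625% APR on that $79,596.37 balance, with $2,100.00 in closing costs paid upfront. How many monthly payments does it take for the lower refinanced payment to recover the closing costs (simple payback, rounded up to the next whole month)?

Current payment = 110,400 × 6.375%/12 / (1 − (1+0.0053125)^−300) = $736.83.
Refinanced payment = 79,596.37 × 0.0038542 / (1 − (1+0.0038542)^−180) = $614.00.
Monthly savings = $736.83 − $614.00 = $122.83.
Break-even = $2,100.00 / $122.83 = 17.10 → 18 months.

18 months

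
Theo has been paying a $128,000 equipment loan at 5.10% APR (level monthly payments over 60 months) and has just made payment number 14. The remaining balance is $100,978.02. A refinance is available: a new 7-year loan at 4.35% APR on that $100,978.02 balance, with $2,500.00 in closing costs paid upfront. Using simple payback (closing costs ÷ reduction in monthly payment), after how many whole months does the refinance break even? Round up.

3 months

Current payment = 128,000 × 5.1%/12 / (1 − (1+0.0042500)^−60) = $2,421.39.
Refinanced payment = 100,978.02 × 0.0036250 / (1 − (1+0.0036250)^−84) = $1,396.58.
Monthly savings = $2,421.39 − $1,396.58 = $1,024.81.
Break-even = $2,500.00 / $1,024.81 = 2.44 → 3 months.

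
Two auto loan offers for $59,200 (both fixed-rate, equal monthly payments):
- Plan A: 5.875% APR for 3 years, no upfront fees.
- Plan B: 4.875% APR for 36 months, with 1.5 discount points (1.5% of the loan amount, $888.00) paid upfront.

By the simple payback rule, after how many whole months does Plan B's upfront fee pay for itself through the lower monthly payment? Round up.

34 months

Plan A: monthly rate = 5.875%/12 = 0.0048958; payment = 59,200 × 0.0048958 / (1 − (1+0.0048958)^−36) = $1,797.63.
Plan B: monthly rate = 4.875%/12 = 0.0040625; payment = 59,200 × 0.0040625 / (1 − (1+0.0040625)^−36) = $1,770.96.
Monthly savings = $1,797.63 − $1,770.96 = $26.67.
Break-even = $888.00 / $26.67 = 33.30 → 34 months.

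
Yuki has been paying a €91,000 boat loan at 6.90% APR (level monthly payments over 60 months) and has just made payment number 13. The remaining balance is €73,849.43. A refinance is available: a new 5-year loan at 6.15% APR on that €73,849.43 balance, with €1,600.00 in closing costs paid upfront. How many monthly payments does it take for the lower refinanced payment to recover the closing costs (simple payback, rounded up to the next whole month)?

5 months

Current payment = 91,000 × 6.9%/12 / (1 − (1+0.0057500)^−60) = €1,797.62.
Refinanced payment = 73,849.43 × 0.0051250 / (1 − (1+0.0051250)^−60) = €1,432.87.
Monthly savings = €1,797.62 − €1,432.87 = €364.75.
Break-even = €1,600.00 / €364.75 = 4.39 → 5 months.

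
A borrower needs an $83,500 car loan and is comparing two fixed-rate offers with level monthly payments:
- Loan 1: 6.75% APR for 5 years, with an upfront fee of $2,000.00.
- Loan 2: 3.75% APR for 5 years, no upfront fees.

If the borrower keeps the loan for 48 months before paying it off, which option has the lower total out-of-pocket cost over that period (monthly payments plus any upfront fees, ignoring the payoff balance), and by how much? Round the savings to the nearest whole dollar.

Loan 2 by $7,529

Loan 1: at 6.75% the monthly rate is 0.0056250, so the payment is 83,500 × 0.0056250 / (1 − 1.0056250^−60) = $1,643.57.
Loan 2: at 3.75% the monthly rate is 0.0031250, so the payment is 83,500 × 0.0031250 / (1 − 1.0031250^−60) = $1,528.38.
Over 48 months: Loan 1 costs 48 × $1,643.57 + $2,000.00 = $80,891.36; Loan 2 costs 48 × $1,528.38 = $73,362.24.
Loan 2 is cheaper by $80,891.36 − $73,362.24 = $7,529.12.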